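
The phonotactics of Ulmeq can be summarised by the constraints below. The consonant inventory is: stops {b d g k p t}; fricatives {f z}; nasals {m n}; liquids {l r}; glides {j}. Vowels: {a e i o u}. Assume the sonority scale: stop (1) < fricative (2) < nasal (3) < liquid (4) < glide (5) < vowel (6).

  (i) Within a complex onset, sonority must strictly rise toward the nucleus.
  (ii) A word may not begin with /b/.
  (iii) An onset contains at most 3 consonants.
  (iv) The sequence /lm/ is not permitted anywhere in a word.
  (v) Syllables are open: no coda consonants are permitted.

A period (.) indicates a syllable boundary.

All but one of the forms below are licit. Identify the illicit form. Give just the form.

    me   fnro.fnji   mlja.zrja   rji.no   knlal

me — σ1 onset /m/, coda /∅/ ok → licit
fnro.fnji — σ1 onset /fnr/ (2→3→4 rises), coda /∅/ ok; σ2 onset /fnj/ (2→3→5 rises), coda /∅/ ok → licit
mlja.zrja — σ1 onset /mlj/ (3→4→5 rises), coda /∅/ ok; σ2 onset /zrj/ (2→4→5 rises), coda /∅/ ok → licit
rji.no — σ1 onset /rj/ (4→5 rises), coda /∅/ ok; σ2 onset /n/, coda /∅/ ok → licit
knlal — violates constraint (v): syllable 1 coda /l/ has 1 consonant (> 0) → illicit

knlal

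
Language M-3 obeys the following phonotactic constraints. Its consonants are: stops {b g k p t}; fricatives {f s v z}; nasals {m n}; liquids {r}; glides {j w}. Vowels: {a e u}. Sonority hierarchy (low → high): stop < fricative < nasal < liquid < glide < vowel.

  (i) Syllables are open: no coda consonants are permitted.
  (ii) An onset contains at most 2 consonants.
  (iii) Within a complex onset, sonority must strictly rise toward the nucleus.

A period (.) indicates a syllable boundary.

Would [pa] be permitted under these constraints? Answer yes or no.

[pa] — σ1 onset /p/, coda /∅/ ok → permitted

yes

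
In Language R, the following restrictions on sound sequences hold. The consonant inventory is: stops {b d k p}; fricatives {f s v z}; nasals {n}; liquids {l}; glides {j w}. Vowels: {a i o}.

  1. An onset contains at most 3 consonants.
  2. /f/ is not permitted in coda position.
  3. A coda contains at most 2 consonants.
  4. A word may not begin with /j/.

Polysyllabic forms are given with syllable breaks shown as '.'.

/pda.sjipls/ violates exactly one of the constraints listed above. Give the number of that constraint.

3

/pda.sjipls/: syllable 2 coda /pls/ has 3 consonants (> 2).
This is a violation of constraint 3: "A coda contains at most 2 consonants."
The remaining constraints (1, 2, 4) are satisfied.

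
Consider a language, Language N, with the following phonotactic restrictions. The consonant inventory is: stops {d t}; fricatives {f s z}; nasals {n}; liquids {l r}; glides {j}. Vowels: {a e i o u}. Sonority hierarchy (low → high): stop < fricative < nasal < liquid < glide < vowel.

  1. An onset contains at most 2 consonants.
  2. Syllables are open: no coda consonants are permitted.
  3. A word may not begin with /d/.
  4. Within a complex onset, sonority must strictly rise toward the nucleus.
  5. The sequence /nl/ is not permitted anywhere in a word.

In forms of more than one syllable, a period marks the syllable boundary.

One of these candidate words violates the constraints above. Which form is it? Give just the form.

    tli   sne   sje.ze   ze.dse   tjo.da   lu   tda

tli — σ1 onset /tl/ (1→4 rises), coda /∅/ ok → permitted
sne — σ1 onset /sn/ (2→3 rises), coda /∅/ ok → permitted
sje.ze — σ1 onset /sj/ (2→5 rises), coda /∅/ ok; σ2 onset /z/, coda /∅/ ok → permitted
ze.dse — σ1 onset /z/, coda /∅/ ok; σ2 onset /ds/ (1→2 rises), coda /∅/ ok → permitted
tjo.da — σ1 onset /tj/ (1→5 rises), coda /∅/ ok; σ2 onset /d/, coda /∅/ ok → permitted
lu — σ1 onset /l/, coda /∅/ ok → permitted
tda — violates constraint 4: syllable 1 onset /td/: /t/ (stop, 1) → /d/ (stop, 1) does not rise → not permitted

tda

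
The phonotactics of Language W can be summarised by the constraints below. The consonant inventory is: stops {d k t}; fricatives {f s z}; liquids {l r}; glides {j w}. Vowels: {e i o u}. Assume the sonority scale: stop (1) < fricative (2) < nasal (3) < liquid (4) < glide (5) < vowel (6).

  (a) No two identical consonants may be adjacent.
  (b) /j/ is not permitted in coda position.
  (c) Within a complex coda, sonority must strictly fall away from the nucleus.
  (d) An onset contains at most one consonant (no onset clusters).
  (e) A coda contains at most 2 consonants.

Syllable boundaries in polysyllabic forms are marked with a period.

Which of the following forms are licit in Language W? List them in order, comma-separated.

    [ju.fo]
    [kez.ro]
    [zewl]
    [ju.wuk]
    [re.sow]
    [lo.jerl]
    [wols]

[ju.fo], [kez.ro], [zewl], [ju.wuk], [re.sow], [wols]

[ju.fo] — σ1 onset /j/, coda /∅/ ok; σ2 onset /f/, coda /∅/ ok → licit
[kez.ro] — σ1 onset /k/, coda /z/ ok; σ2 onset /r/, coda /∅/ ok → licit
[zewl] — σ1 onset /z/, coda /wl/ (5→4 falls) ok → licit
[ju.wuk] — σ1 onset /j/, coda /∅/ ok; σ2 onset /w/, coda /k/ ok → licit
[re.sow] — σ1 onset /r/, coda /∅/ ok; σ2 onset /s/, coda /w/ ok → licit
[lo.jerl] — violates constraint (c): syllable 2 coda /rl/: /r/ (liquid, 4) → /l/ (liquid, 4) does not fall → illicit
[wols] — σ1 onset /w/, coda /ls/ (4→2 falls) ok → licit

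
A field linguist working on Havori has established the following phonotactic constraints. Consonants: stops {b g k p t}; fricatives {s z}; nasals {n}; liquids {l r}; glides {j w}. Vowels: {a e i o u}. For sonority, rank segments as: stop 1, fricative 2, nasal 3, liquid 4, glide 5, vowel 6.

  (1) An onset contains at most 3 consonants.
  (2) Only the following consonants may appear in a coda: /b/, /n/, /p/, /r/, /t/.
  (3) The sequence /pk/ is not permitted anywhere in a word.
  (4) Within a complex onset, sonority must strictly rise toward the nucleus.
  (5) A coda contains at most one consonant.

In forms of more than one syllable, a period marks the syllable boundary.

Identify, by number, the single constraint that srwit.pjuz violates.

2

srwit.pjuz: syllable 2 coda contains /z/, which is not a licensed coda consonant.
This is a violation of constraint 2: "Only the following consonants may appear in a coda: /b/, /n/, /p/, /r/, /t/."
The remaining constraints (1, 3, 4, 5) are satisfied.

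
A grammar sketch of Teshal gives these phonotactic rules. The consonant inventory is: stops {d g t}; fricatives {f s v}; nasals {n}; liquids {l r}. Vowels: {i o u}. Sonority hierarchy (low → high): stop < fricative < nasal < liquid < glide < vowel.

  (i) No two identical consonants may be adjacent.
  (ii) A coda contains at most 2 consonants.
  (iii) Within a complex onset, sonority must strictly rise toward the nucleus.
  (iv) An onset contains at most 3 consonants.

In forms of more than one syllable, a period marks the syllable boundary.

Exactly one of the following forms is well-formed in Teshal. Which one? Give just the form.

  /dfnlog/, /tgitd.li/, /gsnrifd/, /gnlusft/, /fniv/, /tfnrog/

/dfnlog/ — violates constraint (iv): syllable 1 onset /dfnl/ has 4 consonants (> 3) → ill-formed
/tgitd.li/ — violates constraint (iii): syllable 1 onset /tg/: /t/ (stop, 1) → /g/ (stop, 1) does not rise → ill-formed
/gsnrifd/ — violates constraint (iv): syllable 1 onset /gsnr/ has 4 consonants (> 3) → ill-formed
/gnlusft/ — violates constraint (ii): syllable 1 coda /sft/ has 3 consonants (> 2) → ill-formed
/fniv/ — σ1 onset /fn/ (2→3 rises), coda /v/ ok → well-formed
/tfnrog/ — violates constraint (iv): syllable 1 onset /tfnr/ has 4 consonants (> 3) → ill-formed

/fniv/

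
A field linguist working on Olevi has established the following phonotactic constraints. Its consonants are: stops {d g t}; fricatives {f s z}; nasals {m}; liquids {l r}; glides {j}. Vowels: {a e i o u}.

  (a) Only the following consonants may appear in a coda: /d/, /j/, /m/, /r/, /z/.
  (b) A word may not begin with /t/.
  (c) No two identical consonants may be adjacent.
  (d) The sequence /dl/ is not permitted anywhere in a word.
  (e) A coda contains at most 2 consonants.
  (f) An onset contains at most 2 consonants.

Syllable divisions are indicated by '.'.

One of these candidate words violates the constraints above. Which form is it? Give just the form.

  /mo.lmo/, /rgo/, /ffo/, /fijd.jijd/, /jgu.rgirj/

/mo.lmo/ — σ1 onset /m/, coda /∅/ ok; σ2 onset /lm/ (2C), coda /∅/ ok → phonotactically legal
/rgo/ — σ1 onset /rg/ (2C), coda /∅/ ok → phonotactically legal
/ffo/ — violates constraint (c): adjacent identical consonants /ff/ → phonotactically illegal
/fijd.jijd/ — σ1 onset /f/, coda /jd/ (2C) ok; σ2 onset /j/, coda /jd/ (2C) ok → phonotactically legal
/jgu.rgirj/ — σ1 onset /jg/ (2C), coda /∅/ ok; σ2 onset /rg/ (2C), coda /rj/ (2C) ok → phonotactically legal

/ffo/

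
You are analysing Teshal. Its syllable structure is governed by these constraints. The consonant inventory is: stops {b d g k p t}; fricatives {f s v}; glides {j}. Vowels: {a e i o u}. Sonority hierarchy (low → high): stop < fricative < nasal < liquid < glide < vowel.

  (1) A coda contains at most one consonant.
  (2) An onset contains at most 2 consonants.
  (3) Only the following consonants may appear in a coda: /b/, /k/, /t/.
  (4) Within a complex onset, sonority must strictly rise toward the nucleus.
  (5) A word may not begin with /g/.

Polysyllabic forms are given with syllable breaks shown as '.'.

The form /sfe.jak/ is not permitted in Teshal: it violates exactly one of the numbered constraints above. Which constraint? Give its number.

/sfe.jak/: syllable 1 onset /sf/: /s/ (fricative, 2) → /f/ (fricative, 2) does not rise.
This is a violation of constraint 4: "Within a complex onset, sonority must strictly rise toward the nucleus."
The remaining constraints (1, 2, 3, 5) are satisfied.

4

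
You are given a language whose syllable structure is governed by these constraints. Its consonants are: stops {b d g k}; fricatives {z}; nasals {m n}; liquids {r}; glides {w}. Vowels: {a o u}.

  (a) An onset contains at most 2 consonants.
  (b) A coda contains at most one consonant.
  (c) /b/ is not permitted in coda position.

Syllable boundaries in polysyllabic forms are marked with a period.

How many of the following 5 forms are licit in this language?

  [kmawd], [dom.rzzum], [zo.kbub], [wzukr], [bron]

[kmawd] — violates constraint (b): syllable 1 coda /wd/ has 2 consonants (> 1) → illicit
[dom.rzzum] — violates constraint (a): syllable 2 onset /rzz/ has 3 consonants (> 2) → illicit
[zo.kbub] — violates constraint (c): syllable 2 coda contains /b/ → illicit
[wzukr] — violates constraint (b): syllable 1 coda /kr/ has 2 consonants (> 1) → illicit
[bron] — σ1 onset /br/ (2C), coda /n/ ok → licit
Licit: [bron] → 1.

1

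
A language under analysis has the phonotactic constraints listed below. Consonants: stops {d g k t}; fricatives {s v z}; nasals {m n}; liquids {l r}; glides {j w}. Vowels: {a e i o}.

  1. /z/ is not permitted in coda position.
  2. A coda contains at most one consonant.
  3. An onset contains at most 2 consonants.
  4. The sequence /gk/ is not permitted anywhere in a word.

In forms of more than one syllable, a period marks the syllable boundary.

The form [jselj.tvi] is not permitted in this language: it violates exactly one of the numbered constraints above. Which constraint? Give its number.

[jselj.tvi]: syllable 1 coda /lj/ has 2 consonants (> 1).
This is a violation of constraint 2: "A coda contains at most one consonant."
The remaining constraints (1, 3, 4) are satisfied.

2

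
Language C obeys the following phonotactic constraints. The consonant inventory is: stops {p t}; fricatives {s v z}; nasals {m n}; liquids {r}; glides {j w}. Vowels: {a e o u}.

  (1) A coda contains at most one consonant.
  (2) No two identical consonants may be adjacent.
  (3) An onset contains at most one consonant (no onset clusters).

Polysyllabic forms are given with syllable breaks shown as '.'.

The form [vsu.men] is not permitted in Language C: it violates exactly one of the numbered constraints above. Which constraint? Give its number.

[vsu.men]: syllable 1 onset /vs/ has 2 consonants (> 1).
This is a violation of constraint 3: "An onset contains at most one consonant (no onset clusters)."
The remaining constraints (1, 2) are satisfied.

3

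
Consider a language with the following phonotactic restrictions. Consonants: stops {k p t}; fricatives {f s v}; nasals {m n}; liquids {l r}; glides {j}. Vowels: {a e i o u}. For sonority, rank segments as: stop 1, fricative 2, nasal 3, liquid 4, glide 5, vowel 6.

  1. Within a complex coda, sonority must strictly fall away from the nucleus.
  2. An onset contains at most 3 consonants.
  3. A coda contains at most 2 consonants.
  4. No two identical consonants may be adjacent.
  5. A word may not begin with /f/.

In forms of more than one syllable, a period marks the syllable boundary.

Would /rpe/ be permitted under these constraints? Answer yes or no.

yes

/rpe/ — σ1 onset /rp/ (2C), coda /∅/ ok → permitted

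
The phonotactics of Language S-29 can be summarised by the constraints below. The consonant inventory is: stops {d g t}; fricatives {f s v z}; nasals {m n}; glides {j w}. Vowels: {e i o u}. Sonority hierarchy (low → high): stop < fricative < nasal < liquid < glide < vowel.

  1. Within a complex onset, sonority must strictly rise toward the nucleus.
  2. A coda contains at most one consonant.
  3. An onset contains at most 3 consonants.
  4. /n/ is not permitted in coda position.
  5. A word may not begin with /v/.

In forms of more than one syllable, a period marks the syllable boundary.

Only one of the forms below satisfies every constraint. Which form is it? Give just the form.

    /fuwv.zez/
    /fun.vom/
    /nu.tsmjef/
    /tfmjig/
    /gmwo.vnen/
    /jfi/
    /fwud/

/fwud/

/fuwv.zez/ — violates constraint 2: syllable 1 coda /wv/ has 2 consonants (> 1) → phonotactically illegal
/fun.vom/ — violates constraint 4: syllable 1 coda contains /n/ → phonotactically illegal
/nu.tsmjef/ — violates constraint 3: syllable 2 onset /tsmj/ has 4 consonants (> 3) → phonotactically illegal
/tfmjig/ — violates constraint 3: syllable 1 onset /tfmj/ has 4 consonants (> 3) → phonotactically illegal
/gmwo.vnen/ — violates constraint 4: syllable 2 coda contains /n/ → phonotactically illegal
/jfi/ — violates constraint 1: syllable 1 onset /jf/: /j/ (glide, 5) → /f/ (fricative, 2) does not rise → phonotactically illegal
/fwud/ — σ1 onset /fw/ (2→5 rises), coda /d/ ok → phonotactically legal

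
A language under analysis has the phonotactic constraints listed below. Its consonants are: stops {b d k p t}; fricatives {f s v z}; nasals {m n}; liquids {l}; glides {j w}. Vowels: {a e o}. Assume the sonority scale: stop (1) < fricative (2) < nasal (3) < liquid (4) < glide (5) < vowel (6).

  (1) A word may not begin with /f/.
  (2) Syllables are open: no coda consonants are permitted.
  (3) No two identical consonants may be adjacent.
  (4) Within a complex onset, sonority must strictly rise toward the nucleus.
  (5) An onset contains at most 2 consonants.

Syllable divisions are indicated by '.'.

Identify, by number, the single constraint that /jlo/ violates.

4

/jlo/: syllable 1 onset /jl/: /j/ (glide, 5) → /l/ (liquid, 4) does not rise.
This is a violation of constraint 4: "Within a complex onset, sonority must strictly rise toward the nucleus."
The remaining constraints (1, 2, 3, 5) are satisfied.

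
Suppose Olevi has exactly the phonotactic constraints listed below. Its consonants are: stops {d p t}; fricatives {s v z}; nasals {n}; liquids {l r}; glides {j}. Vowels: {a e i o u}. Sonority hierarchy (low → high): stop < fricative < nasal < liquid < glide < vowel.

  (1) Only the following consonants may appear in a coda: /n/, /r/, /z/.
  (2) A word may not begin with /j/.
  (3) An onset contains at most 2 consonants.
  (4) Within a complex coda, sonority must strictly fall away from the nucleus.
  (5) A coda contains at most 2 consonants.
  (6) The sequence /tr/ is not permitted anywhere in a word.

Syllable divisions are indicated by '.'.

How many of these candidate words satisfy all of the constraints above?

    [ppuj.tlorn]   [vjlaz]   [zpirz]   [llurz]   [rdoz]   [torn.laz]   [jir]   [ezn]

4

[ppuj.tlorn] — violates constraint 1: syllable 1 coda contains /j/, which is not a licensed coda consonant → ill-formed
[vjlaz] — violates constraint 3: syllable 1 onset /vjl/ has 3 consonants (> 2) → ill-formed
[zpirz] — σ1 onset /zp/ (2C), coda /rz/ (4→2 falls) ok → well-formed
[llurz] — σ1 onset /ll/ (2C), coda /rz/ (4→2 falls) ok → well-formed
[rdoz] — σ1 onset /rd/ (2C), coda /z/ ok → well-formed
[torn.laz] — σ1 onset /t/, coda /rn/ (4→3 falls) ok; σ2 onset /l/, coda /z/ ok → well-formed
[jir] — violates constraint 2: word begins with /j/ → ill-formed
[ezn] — violates constraint 4: syllable 1 coda /zn/: /z/ (fricative, 2) → /n/ (nasal, 3) does not fall → ill-formed
Well-formed: [zpirz], [llurz], [rdoz], [torn.laz] → 4.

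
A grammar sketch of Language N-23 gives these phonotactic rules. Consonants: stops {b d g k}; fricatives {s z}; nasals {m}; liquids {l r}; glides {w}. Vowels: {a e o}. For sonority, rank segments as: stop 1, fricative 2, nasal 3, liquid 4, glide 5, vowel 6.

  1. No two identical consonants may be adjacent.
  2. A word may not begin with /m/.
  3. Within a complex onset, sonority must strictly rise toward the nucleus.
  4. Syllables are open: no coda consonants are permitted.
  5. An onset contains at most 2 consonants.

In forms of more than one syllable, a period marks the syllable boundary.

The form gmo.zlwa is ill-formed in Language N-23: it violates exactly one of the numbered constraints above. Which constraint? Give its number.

gmo.zlwa: syllable 2 onset /zlw/ has 3 consonants (> 2).
This is a violation of constraint 5: "An onset contains at most 2 consonants."
The remaining constraints (1, 2, 3, 4) are satisfied.

5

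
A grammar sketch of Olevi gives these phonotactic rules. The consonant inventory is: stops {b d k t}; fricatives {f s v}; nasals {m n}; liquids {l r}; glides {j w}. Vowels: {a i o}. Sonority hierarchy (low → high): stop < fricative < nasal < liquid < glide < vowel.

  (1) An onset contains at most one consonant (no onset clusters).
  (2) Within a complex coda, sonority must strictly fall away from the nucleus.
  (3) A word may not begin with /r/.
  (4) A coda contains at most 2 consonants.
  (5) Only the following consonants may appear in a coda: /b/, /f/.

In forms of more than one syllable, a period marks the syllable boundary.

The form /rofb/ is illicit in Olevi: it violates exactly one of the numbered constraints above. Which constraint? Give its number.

3

/rofb/: word begins with /r/.
This is a violation of constraint 3: "A word may not begin with /r/."
The remaining constraints (1, 2, 4, 5) are satisfied.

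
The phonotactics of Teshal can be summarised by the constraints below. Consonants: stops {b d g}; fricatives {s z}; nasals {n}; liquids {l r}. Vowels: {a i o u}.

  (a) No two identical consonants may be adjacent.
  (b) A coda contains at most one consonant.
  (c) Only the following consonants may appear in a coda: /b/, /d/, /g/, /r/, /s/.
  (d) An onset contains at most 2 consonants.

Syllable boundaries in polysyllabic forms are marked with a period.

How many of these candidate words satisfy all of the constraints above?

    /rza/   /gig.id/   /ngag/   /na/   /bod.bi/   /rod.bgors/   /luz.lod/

/rza/ — σ1 onset /rz/ (2C), coda /∅/ ok → permitted
/gig.id/ — σ1 onset /g/, coda /g/ ok; σ2 onset /∅/, coda /d/ ok → permitted
/ngag/ — σ1 onset /ng/ (2C), coda /g/ ok → permitted
/na/ — σ1 onset /n/, coda /∅/ ok → permitted
/bod.bi/ — σ1 onset /b/, coda /d/ ok; σ2 onset /b/, coda /∅/ ok → permitted
/rod.bgors/ — violates constraint (b): syllable 2 coda /rs/ has 2 consonants (> 1) → not permitted
/luz.lod/ — violates constraint (c): syllable 1 coda contains /z/, which is not a licensed coda consonant → not permitted
Permitted: /rza/, /gig.id/, /ngag/, /na/, /bod.bi/ → 5.

5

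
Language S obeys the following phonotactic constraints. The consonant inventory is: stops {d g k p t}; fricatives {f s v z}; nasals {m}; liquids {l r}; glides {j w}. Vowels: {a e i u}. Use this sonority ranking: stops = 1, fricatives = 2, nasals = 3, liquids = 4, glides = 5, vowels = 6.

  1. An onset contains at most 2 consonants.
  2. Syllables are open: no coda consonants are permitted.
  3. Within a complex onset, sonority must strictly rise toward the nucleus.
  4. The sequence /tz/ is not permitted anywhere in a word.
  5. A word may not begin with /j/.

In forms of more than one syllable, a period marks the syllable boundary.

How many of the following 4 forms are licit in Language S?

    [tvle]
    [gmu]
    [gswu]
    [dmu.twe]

2

[tvle] — violates constraint 1: syllable 1 onset /tvl/ has 3 consonants (> 2) → illicit
[gmu] — σ1 onset /gm/ (1→3 rises), coda /∅/ ok → licit
[gswu] — violates constraint 1: syllable 1 onset /gsw/ has 3 consonants (> 2) → illicit
[dmu.twe] — σ1 onset /dm/ (1→3 rises), coda /∅/ ok; σ2 onset /tw/ (1→5 rises), coda /∅/ ok → licit
Licit: [gmu], [dmu.twe] → 2.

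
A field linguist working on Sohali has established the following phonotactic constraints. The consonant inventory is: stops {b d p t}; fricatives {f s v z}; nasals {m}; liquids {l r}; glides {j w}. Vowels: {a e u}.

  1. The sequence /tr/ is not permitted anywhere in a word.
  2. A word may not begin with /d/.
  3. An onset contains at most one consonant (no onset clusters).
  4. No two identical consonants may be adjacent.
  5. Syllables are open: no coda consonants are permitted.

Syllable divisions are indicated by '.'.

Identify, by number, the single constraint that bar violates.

5

bar: syllable 1 coda /r/ has 1 consonant (> 0).
This is a violation of constraint 5: "Syllables are open: no coda consonants are permitted."
The remaining constraints (1, 2, 3, 4) are satisfied.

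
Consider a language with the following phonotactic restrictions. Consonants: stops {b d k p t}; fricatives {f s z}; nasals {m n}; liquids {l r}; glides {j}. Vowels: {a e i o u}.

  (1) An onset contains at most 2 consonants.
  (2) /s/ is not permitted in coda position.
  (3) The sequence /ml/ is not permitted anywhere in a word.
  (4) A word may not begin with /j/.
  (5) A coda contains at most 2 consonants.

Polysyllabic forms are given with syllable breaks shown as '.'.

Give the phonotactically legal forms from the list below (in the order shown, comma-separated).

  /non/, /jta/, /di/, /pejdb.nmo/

/non/ — σ1 onset /n/, coda /n/ ok → phonotactically legal
/jta/ — violates constraint 4: word begins with /j/ → phonotactically illegal
/di/ — σ1 onset /d/, coda /∅/ ok → phonotactically legal
/pejdb.nmo/ — violates constraint 5: syllable 1 coda /jdb/ has 3 consonants (> 2) → phonotactically illegal

/non/, /di/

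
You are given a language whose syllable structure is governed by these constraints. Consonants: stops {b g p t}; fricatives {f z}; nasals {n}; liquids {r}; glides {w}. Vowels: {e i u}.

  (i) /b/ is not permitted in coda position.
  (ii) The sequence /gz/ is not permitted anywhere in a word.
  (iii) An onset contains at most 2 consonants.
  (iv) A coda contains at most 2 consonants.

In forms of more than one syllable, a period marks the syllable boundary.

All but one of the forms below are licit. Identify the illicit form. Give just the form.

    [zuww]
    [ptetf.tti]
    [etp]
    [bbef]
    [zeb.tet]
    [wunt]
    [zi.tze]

[zuww] — σ1 onset /z/, coda /ww/ (2C) ok → licit
[ptetf.tti] — σ1 onset /pt/ (2C), coda /tf/ (2C) ok; σ2 onset /tt/ (2C), coda /∅/ ok → licit
[etp] — σ1 onset /∅/, coda /tp/ (2C) ok → licit
[bbef] — σ1 onset /bb/ (2C), coda /f/ ok → licit
[zeb.tet] — violates constraint (i): syllable 1 coda contains /b/ → illicit
[wunt] — σ1 onset /w/, coda /nt/ (2C) ok → licit
[zi.tze] — σ1 onset /z/, coda /∅/ ok; σ2 onset /tz/ (2C), coda /∅/ ok → licit

[zeb.tet]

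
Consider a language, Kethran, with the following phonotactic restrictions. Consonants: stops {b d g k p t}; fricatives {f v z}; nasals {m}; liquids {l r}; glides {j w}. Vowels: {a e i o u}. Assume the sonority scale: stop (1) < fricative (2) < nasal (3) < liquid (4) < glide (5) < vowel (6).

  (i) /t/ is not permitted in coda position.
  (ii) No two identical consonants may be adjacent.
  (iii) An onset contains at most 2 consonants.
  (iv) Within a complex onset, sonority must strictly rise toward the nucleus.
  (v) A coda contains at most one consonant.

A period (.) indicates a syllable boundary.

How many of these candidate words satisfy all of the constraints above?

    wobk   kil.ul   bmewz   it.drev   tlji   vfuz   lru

1

wobk — violates constraint (v): syllable 1 coda /bk/ has 2 consonants (> 1) → not permitted
kil.ul — σ1 onset /k/, coda /l/ ok; σ2 onset /∅/, coda /l/ ok → permitted
bmewz — violates constraint (v): syllable 1 coda /wz/ has 2 consonants (> 1) → not permitted
it.drev — violates constraint (i): syllable 1 coda contains /t/ → not permitted
tlji — violates constraint (iii): syllable 1 onset /tlj/ has 3 consonants (> 2) → not permitted
vfuz — violates constraint (iv): syllable 1 onset /vf/: /v/ (fricative, 2) → /f/ (fricative, 2) does not rise → not permitted
lru — violates constraint (iv): syllable 1 onset /lr/: /l/ (liquid, 4) → /r/ (liquid, 4) does not rise → not permitted
Permitted: kil.ul → 1.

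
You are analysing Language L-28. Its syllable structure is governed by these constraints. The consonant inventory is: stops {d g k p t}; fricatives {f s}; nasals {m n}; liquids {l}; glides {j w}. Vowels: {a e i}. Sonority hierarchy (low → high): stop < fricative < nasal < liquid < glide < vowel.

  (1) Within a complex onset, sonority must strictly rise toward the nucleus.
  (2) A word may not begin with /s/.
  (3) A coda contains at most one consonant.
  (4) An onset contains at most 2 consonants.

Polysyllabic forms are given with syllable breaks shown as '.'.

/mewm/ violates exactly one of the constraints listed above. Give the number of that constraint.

3

/mewm/: syllable 1 coda /wm/ has 2 consonants (> 1).
This is a violation of constraint 3: "A coda contains at most one consonant."
The remaining constraints (1, 2, 4) are satisfied.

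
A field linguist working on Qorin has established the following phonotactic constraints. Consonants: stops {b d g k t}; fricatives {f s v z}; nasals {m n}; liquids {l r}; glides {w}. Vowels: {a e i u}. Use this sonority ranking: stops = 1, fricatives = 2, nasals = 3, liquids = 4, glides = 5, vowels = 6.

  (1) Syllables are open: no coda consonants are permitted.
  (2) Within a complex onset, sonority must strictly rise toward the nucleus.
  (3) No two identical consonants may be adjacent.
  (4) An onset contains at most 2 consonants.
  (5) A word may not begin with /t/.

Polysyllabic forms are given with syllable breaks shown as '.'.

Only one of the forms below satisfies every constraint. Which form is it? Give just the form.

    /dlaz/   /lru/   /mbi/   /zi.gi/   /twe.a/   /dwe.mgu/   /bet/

/zi.gi/

/dlaz/ — violates constraint 1: syllable 1 coda /z/ has 1 consonant (> 0) → not permitted
/lru/ — violates constraint 2: syllable 1 onset /lr/: /l/ (liquid, 4) → /r/ (liquid, 4) does not rise → not permitted
/mbi/ — violates constraint 2: syllable 1 onset /mb/: /m/ (nasal, 3) → /b/ (stop, 1) does not rise → not permitted
/zi.gi/ — σ1 onset /z/, coda /∅/ ok; σ2 onset /g/, coda /∅/ ok → permitted
/twe.a/ — violates constraint 5: word begins with /t/ → not permitted
/dwe.mgu/ — violates constraint 2: syllable 2 onset /mg/: /m/ (nasal, 3) → /g/ (stop, 1) does not rise → not permitted
/bet/ — violates constraint 1: syllable 1 coda /t/ has 1 consonant (> 0) → not permitted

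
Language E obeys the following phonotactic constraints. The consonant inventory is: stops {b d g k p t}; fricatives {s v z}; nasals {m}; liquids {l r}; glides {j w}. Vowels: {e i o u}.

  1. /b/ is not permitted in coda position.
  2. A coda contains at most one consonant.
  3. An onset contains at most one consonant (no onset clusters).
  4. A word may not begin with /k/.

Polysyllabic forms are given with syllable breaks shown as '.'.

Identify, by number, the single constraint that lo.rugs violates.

lo.rugs: syllable 2 coda /gs/ has 2 consonants (> 1).
This is a violation of constraint 2: "A coda contains at most one consonant."
The remaining constraints (1, 3, 4) are satisfied.

2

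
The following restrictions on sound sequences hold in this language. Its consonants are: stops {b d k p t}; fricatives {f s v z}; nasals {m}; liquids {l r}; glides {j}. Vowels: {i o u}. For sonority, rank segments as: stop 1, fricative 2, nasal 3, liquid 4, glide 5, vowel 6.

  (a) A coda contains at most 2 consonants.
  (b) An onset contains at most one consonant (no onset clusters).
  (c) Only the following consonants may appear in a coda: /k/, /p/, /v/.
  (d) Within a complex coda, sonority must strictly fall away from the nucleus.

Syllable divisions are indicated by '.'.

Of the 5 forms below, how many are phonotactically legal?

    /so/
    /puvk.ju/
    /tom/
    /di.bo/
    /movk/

4

/so/ — σ1 onset /s/, coda /∅/ ok → phonotactically legal
/puvk.ju/ — σ1 onset /p/, coda /vk/ (2→1 falls) ok; σ2 onset /j/, coda /∅/ ok → phonotactically legal
/tom/ — violates constraint (c): syllable 1 coda contains /m/, which is not a licensed coda consonant → phonotactically illegal
/di.bo/ — σ1 onset /d/, coda /∅/ ok; σ2 onset /b/, coda /∅/ ok → phonotactically legal
/movk/ — σ1 onset /m/, coda /vk/ (2→1 falls) ok → phonotactically legal
Phonotactically legal: /so/, /puvk.ju/, /di.bo/, /movk/ → 4.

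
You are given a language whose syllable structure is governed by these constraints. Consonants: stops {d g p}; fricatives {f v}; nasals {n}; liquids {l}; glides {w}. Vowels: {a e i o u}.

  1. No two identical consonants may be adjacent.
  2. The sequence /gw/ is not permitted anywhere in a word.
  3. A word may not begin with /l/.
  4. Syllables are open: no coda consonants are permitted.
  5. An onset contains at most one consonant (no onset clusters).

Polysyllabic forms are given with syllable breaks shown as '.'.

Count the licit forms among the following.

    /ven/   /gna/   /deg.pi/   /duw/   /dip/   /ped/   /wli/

/ven/ — violates constraint 4: syllable 1 coda /n/ has 1 consonant (> 0) → illicit
/gna/ — violates constraint 5: syllable 1 onset /gn/ has 2 consonants (> 1) → illicit
/deg.pi/ — violates constraint 4: syllable 1 coda /g/ has 1 consonant (> 0) → illicit
/duw/ — violates constraint 4: syllable 1 coda /w/ has 1 consonant (> 0) → illicit
/dip/ — violates constraint 4: syllable 1 coda /p/ has 1 consonant (> 0) → illicit
/ped/ — violates constraint 4: syllable 1 coda /d/ has 1 consonant (> 0) → illicit
/wli/ — violates constraint 5: syllable 1 onset /wl/ has 2 consonants (> 1) → illicit
No form is licit → 0.

0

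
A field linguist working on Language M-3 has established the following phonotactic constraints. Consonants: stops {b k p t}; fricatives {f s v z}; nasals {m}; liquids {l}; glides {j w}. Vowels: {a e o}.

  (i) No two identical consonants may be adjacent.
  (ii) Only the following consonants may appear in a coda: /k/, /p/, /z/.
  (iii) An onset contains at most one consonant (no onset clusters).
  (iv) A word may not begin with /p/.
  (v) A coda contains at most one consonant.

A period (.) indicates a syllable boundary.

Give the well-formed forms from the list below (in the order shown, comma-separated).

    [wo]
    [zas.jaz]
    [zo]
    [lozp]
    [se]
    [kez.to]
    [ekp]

[wo] — σ1 onset /w/, coda /∅/ ok → well-formed
[zas.jaz] — violates constraint (ii): syllable 1 coda contains /s/, which is not a licensed coda consonant → ill-formed
[zo] — σ1 onset /z/, coda /∅/ ok → well-formed
[lozp] — violates constraint (v): syllable 1 coda /zp/ has 2 consonants (> 1) → ill-formed
[se] — σ1 onset /s/, coda /∅/ ok → well-formed
[kez.to] — σ1 onset /k/, coda /z/ ok; σ2 onset /t/, coda /∅/ ok → well-formed
[ekp] — violates constraint (v): syllable 1 coda /kp/ has 2 consonants (> 1) → ill-formed

[wo], [zo], [se], [kez.to]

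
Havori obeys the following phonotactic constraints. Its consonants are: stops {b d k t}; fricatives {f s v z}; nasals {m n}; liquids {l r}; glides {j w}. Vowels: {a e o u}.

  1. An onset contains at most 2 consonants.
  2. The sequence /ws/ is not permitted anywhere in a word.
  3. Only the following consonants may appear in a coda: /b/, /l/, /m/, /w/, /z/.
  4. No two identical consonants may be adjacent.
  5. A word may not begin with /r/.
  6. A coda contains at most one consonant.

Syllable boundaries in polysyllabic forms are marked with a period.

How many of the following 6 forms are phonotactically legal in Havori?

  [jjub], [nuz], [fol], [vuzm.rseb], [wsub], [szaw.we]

[jjub] — violates constraint 4: adjacent identical consonants /jj/ → phonotactically illegal
[nuz] — σ1 onset /n/, coda /z/ ok → phonotactically legal
[fol] — σ1 onset /f/, coda /l/ ok → phonotactically legal
[vuzm.rseb] — violates constraint 6: syllable 1 coda /zm/ has 2 consonants (> 1) → phonotactically illegal
[wsub] — violates constraint 2: contains banned sequence /ws/ → phonotactically illegal
[szaw.we] — violates constraint 4: adjacent identical consonants /ww/ → phonotactically illegal
Phonotactically legal: [nuz], [fol] → 2.

2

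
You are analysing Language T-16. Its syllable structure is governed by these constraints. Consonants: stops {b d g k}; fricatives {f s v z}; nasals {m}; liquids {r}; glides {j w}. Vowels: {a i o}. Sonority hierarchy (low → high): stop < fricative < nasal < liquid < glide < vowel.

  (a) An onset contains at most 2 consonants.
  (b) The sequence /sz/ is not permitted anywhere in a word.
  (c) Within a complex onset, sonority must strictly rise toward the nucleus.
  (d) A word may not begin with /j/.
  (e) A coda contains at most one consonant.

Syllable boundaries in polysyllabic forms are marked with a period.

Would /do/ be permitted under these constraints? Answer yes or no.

/do/ — σ1 onset /d/, coda /∅/ ok → permitted

yes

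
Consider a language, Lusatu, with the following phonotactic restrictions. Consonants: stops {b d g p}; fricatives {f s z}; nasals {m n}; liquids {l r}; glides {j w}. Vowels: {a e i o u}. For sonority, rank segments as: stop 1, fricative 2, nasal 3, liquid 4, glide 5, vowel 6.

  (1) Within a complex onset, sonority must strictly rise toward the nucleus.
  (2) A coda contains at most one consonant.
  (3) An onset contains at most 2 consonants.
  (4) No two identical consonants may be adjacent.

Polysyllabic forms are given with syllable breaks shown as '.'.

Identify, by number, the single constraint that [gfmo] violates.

3

[gfmo]: syllable 1 onset /gfm/ has 3 consonants (> 2).
This is a violation of constraint 3: "An onset contains at most 2 consonants."
The remaining constraints (1, 2, 4) are satisfied.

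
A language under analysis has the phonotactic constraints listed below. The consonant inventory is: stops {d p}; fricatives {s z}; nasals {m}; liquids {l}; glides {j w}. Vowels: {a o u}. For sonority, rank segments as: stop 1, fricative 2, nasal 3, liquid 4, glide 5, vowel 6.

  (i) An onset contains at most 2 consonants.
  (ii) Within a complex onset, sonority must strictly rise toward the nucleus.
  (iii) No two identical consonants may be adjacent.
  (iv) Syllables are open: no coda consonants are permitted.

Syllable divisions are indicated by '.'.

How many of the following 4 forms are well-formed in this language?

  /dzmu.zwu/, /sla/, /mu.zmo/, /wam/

/dzmu.zwu/ — violates constraint (i): syllable 1 onset /dzm/ has 3 consonants (> 2) → ill-formed
/sla/ — σ1 onset /sl/ (2→4 rises), coda /∅/ ok → well-formed
/mu.zmo/ — σ1 onset /m/, coda /∅/ ok; σ2 onset /zm/ (2→3 rises), coda /∅/ ok → well-formed
/wam/ — violates constraint (iv): syllable 1 coda /m/ has 1 consonant (> 0) → ill-formed
Well-formed: /sla/, /mu.zmo/ → 2.

2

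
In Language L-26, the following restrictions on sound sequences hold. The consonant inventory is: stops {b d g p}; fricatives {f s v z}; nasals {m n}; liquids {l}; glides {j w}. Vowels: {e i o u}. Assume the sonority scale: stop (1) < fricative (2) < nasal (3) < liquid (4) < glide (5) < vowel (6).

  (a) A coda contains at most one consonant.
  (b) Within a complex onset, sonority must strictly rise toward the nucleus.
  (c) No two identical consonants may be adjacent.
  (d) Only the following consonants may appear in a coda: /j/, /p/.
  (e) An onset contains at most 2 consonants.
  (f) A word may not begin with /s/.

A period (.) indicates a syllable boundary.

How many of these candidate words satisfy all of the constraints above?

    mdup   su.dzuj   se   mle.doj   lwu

mdup — violates constraint (b): syllable 1 onset /md/: /m/ (nasal, 3) → /d/ (stop, 1) does not rise → not permitted
su.dzuj — violates constraint (f): word begins with /s/ → not permitted
se — violates constraint (f): word begins with /s/ → not permitted
mle.doj — σ1 onset /ml/ (3→4 rises), coda /∅/ ok; σ2 onset /d/, coda /j/ ok → permitted
lwu — σ1 onset /lw/ (4→5 rises), coda /∅/ ok → permitted
Permitted: mle.doj, lwu → 2.

2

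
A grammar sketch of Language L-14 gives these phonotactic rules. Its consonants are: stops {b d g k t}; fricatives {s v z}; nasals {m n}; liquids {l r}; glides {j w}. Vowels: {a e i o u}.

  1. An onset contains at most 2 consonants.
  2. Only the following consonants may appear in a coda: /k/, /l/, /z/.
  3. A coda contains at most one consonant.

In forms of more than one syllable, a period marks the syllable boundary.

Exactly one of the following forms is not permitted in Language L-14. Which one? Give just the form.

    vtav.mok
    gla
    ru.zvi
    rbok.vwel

vtav.mok

vtav.mok — violates constraint 2: syllable 1 coda contains /v/, which is not a licensed coda consonant → not permitted
gla — σ1 onset /gl/ (2C), coda /∅/ ok → permitted
ru.zvi — σ1 onset /r/, coda /∅/ ok; σ2 onset /zv/ (2C), coda /∅/ ok → permitted
rbok.vwel — σ1 onset /rb/ (2C), coda /k/ ok; σ2 onset /vw/ (2C), coda /l/ ok → permitted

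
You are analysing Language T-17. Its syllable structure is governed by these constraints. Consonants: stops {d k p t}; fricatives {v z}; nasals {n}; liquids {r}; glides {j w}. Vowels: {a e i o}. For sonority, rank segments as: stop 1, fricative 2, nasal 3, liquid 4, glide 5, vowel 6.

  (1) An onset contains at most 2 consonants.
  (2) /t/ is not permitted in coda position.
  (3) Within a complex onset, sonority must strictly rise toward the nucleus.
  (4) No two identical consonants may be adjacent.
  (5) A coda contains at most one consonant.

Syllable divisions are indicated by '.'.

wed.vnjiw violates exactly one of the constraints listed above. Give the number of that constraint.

wed.vnjiw: syllable 2 onset /vnj/ has 3 consonants (> 2).
This is a violation of constraint 1: "An onset contains at most 2 consonants."
The remaining constraints (2, 3, 4, 5) are satisfied.

1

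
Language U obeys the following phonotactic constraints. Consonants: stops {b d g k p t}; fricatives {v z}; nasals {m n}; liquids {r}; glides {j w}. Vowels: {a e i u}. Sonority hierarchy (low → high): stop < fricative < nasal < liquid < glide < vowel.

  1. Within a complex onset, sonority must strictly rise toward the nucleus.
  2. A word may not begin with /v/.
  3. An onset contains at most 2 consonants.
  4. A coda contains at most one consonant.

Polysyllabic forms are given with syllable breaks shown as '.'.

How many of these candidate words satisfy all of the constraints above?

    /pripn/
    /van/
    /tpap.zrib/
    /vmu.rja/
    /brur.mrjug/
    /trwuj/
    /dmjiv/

/pripn/ — violates constraint 4: syllable 1 coda /pn/ has 2 consonants (> 1) → phonotactically illegal
/van/ — violates constraint 2: word begins with /v/ → phonotactically illegal
/tpap.zrib/ — violates constraint 1: syllable 1 onset /tp/: /t/ (stop, 1) → /p/ (stop, 1) does not rise → phonotactically illegal
/vmu.rja/ — violates constraint 2: word begins with /v/ → phonotactically illegal
/brur.mrjug/ — violates constraint 3: syllable 2 onset /mrj/ has 3 consonants (> 2) → phonotactically illegal
/trwuj/ — violates constraint 3: syllable 1 onset /trw/ has 3 consonants (> 2) → phonotactically illegal
/dmjiv/ — violates constraint 3: syllable 1 onset /dmj/ has 3 consonants (> 2) → phonotactically illegal
No form is phonotactically legal → 0.

0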